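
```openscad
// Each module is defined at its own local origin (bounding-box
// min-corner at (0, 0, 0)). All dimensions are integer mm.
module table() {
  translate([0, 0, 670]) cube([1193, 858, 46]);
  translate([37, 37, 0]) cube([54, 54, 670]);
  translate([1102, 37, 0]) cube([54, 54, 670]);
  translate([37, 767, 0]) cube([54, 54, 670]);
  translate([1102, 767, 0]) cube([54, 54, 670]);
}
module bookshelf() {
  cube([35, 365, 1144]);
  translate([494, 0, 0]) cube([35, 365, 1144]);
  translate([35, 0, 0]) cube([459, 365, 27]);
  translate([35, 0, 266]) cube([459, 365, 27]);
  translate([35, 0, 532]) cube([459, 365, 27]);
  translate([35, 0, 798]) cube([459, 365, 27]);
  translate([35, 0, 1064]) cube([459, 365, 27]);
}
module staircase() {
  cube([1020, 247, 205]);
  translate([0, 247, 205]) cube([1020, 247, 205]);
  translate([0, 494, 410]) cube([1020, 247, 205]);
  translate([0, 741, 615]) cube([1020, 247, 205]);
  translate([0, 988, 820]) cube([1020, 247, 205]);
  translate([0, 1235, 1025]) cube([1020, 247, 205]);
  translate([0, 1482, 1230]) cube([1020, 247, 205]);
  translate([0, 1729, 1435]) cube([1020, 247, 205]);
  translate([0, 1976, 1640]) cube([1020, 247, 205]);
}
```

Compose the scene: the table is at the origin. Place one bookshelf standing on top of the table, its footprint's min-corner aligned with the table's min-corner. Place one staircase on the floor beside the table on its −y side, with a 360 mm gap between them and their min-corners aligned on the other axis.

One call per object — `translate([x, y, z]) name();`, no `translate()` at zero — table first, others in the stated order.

table();
translate([0, 0, 716]) bookshelf();
translate([0, -2583, 0]) staircase();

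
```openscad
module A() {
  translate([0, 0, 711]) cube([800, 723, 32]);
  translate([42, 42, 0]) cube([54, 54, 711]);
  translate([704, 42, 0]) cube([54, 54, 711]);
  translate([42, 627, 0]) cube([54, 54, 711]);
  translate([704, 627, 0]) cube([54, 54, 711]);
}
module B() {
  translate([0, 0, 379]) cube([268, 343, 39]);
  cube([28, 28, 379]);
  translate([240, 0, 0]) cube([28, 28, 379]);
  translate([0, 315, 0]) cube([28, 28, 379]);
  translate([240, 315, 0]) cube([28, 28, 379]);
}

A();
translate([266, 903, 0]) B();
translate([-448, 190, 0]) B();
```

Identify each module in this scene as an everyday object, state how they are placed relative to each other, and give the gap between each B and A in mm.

A is a table. B is a stool. Two stools sit around the table at the +y, −x sides. The gap between each stool and the table is 180 mm.

Each stool's nearest face is 180 mm from the table's bounding box.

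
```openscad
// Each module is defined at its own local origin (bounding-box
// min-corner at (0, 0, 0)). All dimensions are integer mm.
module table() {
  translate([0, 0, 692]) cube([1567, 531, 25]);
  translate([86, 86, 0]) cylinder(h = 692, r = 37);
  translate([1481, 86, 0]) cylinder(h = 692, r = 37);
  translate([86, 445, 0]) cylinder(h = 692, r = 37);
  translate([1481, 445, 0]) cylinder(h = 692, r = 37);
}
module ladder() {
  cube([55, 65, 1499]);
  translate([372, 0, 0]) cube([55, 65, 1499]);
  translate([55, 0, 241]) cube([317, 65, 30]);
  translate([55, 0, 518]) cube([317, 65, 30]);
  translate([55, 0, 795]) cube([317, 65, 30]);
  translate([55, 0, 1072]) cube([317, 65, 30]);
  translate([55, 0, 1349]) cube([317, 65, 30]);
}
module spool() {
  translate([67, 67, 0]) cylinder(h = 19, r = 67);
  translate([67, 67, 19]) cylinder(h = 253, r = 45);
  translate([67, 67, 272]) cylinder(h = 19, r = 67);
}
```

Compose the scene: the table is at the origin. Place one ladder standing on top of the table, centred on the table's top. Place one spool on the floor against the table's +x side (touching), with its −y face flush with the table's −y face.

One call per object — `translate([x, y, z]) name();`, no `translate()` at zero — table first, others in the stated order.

table();
translate([570, 233, 717]) ladder();
translate([1567, 0, 0]) spool();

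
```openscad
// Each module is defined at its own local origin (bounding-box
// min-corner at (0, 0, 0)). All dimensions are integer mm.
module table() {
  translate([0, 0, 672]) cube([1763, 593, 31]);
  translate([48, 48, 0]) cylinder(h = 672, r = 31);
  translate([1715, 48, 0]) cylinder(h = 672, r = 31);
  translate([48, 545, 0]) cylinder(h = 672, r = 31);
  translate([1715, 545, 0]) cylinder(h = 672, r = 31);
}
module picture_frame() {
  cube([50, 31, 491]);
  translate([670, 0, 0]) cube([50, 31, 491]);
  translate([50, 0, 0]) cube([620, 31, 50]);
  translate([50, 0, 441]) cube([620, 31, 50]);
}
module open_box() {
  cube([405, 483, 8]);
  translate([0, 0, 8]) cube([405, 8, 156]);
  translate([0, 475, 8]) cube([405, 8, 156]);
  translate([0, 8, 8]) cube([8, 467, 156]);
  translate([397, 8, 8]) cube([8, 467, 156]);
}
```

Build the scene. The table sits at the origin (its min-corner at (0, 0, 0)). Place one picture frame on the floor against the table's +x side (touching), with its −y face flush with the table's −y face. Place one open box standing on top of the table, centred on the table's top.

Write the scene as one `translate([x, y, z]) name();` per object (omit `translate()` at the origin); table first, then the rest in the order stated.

table();
translate([1763, 0, 0]) picture_frame();
translate([679, 55, 703]) open_box();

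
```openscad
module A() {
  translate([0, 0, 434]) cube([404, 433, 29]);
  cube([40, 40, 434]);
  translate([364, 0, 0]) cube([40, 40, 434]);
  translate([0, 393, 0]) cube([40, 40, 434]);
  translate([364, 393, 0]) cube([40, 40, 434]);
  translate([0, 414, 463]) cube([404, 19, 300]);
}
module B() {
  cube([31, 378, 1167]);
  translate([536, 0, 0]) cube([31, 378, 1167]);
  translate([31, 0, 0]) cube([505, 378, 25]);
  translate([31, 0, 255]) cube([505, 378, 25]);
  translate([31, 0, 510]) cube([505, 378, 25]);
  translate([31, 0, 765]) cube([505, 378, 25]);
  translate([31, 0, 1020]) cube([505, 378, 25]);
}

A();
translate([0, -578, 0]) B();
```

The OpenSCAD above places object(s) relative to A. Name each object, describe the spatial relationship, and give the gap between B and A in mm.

The bookshelf's nearest face is 200 mm from the chair's −y face.

A is a chair. B is a bookshelf. The bookshelf is on the floor beside the chair on its −y side. The gap between the bookshelf and the chair is 200 mm.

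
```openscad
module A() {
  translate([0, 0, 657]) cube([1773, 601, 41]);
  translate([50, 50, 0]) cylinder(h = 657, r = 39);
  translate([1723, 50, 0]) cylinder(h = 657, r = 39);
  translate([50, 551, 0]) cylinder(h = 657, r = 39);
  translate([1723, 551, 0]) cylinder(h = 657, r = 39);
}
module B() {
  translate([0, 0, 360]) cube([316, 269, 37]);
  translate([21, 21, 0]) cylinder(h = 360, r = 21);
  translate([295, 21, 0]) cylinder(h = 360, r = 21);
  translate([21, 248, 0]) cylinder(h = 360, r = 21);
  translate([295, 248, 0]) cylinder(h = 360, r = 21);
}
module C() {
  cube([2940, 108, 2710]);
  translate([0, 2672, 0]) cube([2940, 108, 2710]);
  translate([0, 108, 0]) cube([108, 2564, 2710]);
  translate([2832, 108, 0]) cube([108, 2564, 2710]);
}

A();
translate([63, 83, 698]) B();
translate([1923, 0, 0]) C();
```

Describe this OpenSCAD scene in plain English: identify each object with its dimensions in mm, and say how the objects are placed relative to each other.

A is a table: top 1773 mm (x) × 601 mm (y), 41 mm thick, upper face at z = 698 mm, on four round legs of 78 mm diameter, each leg's bounding box inset 11 mm from the nearest pair of top edges, running from z = 0 to the bottom of the top.

B is a four-legged stool. The seat is a 316×269×37 mm slab whose top surface is at z = 397 mm; four round legs, each 42 mm in diameter, run from the floor (z = 0) to the underside of the seat, each leg's axis is inset half a diameter from the nearest pair of seat edges (so the leg's bounding box is flush with the corner).

C is the wall frame of a small rectangular building: four walls, each 2710 mm tall and 108 mm thick, enclosing a footprint 2940 mm (x) by 2780 mm (y) outside-to-outside, with no floor or roof. The front and back walls (the −y and +y sides) span the full width; the two side walls fit between them.

The stool is on top of the table. The house frame is on the floor beside the table on its +x side.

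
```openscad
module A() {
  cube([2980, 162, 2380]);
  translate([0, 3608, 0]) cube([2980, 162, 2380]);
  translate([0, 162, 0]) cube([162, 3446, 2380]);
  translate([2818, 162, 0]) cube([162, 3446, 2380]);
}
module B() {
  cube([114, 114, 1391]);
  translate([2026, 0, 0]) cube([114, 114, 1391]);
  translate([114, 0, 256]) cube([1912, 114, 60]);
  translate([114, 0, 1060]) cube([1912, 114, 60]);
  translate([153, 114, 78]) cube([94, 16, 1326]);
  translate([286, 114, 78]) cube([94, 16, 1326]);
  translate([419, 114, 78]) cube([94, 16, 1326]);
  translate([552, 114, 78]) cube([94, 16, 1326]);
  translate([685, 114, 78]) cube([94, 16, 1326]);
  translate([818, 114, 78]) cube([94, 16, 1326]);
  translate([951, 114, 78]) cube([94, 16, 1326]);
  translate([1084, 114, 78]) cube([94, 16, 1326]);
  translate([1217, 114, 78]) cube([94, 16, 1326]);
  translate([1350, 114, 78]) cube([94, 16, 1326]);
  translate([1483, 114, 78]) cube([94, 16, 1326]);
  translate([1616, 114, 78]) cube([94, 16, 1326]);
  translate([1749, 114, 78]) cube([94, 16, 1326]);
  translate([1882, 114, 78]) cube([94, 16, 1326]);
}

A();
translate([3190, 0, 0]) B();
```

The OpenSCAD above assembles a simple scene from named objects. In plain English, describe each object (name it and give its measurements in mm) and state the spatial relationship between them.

A is a box-shaped house frame (walls only): outside footprint 2980×3770 mm, wall height 2380 mm, wall thickness 162 mm. The two y-facing walls run the full x-width; the two x-facing walls fit between the inner faces of the y-facing walls.

B is a fence section. Two 114×114 mm posts, 1391 mm tall, stand on the floor with a clear span of 1912 mm between their inner faces. Two horizontal rails of 114×60 mm section span the gap between the posts with their undersides at z = 256 mm and z = 1060 mm, flush with the posts' −y face. 14 pickets, each 94 mm wide, 16 mm thick and 1326 mm tall, are fixed to the +y face of the rails with their bottoms at z = 78 mm, evenly spaced across the span with equal gaps (rounded down to the nearest mm) at the −x end and between each pair — any rounding remainder accumulates at the +x end.

The fence section is on the floor beside the house frame on its +x side.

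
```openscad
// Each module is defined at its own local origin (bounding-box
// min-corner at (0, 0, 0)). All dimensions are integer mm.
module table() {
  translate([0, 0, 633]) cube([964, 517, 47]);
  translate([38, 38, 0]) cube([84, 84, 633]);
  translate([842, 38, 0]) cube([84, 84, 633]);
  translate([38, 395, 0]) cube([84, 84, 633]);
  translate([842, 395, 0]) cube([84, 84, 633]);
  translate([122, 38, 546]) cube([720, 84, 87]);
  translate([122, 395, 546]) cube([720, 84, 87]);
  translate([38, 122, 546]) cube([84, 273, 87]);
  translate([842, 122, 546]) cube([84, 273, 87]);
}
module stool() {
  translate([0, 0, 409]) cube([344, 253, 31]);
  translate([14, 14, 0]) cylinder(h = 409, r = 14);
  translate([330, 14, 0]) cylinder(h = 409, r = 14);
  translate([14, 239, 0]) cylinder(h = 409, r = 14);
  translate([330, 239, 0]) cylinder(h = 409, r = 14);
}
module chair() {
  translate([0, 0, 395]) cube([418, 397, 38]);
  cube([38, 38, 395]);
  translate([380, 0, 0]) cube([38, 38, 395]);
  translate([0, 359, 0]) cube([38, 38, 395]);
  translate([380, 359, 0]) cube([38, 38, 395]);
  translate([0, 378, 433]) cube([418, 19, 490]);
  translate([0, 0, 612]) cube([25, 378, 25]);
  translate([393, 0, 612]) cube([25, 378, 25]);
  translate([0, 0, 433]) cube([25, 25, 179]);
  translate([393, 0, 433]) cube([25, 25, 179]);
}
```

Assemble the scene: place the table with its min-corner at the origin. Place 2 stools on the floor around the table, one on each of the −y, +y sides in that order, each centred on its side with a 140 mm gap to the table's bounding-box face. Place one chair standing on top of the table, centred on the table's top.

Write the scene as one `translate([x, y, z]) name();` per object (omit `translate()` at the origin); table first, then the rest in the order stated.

table();
translate([310, -393, 0]) stool();
translate([310, 657, 0]) stool();
translate([273, 60, 680]) chair();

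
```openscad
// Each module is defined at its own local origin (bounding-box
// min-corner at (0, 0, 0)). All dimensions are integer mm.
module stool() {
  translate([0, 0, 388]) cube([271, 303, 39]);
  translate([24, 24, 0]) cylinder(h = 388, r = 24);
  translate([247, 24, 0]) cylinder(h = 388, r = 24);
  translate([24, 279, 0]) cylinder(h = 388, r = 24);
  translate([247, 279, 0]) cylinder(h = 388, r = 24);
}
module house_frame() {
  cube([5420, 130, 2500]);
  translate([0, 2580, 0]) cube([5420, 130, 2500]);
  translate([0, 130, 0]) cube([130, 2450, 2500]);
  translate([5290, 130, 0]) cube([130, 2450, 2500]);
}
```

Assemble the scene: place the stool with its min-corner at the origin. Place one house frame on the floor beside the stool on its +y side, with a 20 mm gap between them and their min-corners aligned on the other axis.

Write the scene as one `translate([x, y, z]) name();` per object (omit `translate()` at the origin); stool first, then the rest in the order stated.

stool();
translate([0, 323, 0]) house_frame();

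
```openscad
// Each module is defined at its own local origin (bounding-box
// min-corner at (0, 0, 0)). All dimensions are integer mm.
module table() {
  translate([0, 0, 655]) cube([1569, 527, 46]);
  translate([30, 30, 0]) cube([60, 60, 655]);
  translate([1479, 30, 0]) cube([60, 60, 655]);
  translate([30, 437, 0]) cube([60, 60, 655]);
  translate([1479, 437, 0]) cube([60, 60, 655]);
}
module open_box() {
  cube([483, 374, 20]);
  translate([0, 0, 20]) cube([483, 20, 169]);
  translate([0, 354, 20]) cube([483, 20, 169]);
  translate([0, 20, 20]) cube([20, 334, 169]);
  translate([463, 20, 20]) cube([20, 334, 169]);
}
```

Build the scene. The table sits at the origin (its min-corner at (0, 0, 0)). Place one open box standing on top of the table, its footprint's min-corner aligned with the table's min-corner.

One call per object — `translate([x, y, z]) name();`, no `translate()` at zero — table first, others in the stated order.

table();
translate([0, 0, 701]) open_box();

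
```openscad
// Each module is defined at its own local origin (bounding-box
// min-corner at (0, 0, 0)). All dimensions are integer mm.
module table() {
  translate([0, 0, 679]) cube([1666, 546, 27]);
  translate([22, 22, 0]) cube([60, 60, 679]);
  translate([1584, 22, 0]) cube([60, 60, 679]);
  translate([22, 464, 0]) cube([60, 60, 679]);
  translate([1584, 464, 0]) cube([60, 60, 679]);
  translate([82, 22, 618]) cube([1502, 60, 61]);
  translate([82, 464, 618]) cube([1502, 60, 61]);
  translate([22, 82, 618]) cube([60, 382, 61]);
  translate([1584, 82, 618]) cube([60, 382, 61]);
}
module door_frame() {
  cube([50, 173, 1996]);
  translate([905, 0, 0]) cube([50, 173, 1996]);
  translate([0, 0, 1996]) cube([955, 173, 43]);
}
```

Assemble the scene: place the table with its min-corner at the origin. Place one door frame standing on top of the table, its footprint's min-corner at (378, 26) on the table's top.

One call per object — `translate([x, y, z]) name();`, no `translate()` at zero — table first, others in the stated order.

table();
translate([378, 26, 706]) door_frame();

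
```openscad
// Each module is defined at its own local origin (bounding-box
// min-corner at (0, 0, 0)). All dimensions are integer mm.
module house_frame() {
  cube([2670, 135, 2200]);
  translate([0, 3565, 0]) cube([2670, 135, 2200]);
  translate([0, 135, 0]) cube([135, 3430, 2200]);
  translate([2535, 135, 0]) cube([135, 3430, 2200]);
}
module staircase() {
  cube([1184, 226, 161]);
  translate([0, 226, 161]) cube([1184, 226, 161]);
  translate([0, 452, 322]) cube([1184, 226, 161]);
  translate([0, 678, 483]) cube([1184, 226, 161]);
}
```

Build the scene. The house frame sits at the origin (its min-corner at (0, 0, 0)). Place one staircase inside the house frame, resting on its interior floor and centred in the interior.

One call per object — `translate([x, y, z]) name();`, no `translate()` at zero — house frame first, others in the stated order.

house_frame();
translate([743, 1398, 0]) staircase();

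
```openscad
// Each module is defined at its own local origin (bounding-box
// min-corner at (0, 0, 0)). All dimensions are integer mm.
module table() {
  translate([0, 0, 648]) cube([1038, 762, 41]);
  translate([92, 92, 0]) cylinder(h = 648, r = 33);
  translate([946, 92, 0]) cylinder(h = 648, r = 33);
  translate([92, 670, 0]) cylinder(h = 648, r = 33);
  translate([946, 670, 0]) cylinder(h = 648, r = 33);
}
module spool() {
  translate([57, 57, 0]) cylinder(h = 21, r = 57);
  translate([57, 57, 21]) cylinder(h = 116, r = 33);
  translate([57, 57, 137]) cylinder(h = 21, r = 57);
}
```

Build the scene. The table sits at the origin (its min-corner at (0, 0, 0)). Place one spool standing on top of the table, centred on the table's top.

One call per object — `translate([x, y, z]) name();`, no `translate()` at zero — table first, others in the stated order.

table();
translate([462, 324, 689]) spool();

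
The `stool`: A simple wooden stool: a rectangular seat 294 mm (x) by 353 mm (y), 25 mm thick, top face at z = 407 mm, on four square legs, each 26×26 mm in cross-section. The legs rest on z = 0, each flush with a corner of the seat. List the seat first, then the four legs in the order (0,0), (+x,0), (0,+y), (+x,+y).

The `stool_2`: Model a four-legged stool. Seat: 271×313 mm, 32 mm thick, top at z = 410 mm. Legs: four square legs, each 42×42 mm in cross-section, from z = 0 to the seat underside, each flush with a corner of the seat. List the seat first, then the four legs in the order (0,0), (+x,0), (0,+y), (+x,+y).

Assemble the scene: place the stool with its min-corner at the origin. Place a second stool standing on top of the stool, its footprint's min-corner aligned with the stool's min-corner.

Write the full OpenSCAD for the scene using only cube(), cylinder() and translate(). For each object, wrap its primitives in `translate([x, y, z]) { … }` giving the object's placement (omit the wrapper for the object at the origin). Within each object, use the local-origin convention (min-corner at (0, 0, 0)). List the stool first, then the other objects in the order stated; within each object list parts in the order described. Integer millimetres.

translate([0, 0, 382]) cube([294, 353, 25]);
cube([26, 26, 382]);
translate([268, 0, 0]) cube([26, 26, 382]);
translate([0, 327, 0]) cube([26, 26, 382]);
translate([268, 327, 0]) cube([26, 26, 382]);
translate([0, 0, 407]) {
  translate([0, 0, 378]) cube([271, 313, 32]);
  cube([42, 42, 378]);
  translate([229, 0, 0]) cube([42, 42, 378]);
  translate([0, 271, 0]) cube([42, 42, 378]);
  translate([229, 271, 0]) cube([42, 42, 378]);
}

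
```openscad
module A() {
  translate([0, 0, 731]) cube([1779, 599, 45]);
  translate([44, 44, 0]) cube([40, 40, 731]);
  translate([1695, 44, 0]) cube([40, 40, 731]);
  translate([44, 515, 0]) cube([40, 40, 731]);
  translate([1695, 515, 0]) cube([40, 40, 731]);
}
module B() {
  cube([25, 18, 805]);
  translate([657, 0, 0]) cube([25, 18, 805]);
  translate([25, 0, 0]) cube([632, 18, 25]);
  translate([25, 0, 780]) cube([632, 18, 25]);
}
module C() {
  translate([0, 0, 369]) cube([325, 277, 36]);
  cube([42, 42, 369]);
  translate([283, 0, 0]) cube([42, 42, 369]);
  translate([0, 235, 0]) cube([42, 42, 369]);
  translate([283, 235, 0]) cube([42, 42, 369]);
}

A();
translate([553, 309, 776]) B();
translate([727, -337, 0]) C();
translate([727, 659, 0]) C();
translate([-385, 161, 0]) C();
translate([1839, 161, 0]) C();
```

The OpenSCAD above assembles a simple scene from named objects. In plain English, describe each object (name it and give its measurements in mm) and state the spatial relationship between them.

A is a table: top 1779 mm (x) × 599 mm (y), 45 mm thick, upper face at z = 776 mm, on four 40×40 mm square legs, each inset 44 mm from the nearest pair of top edges, running from z = 0 to the bottom of the top.

B is a rectangular picture frame lying in the x–z plane (depth along y). The opening is 632 mm wide (x) by 755 mm tall (z), surrounded by a border 25 mm wide on all four sides. The frame is 18 mm deep and is made of two full-height vertical stiles with two horizontal rails fitted between them.

C is a four-legged stool. The seat is 325×277 mm, 36 mm thick, top at z = 405 mm. It stands on four square legs, each 42×42 mm in cross-section, from z = 0 to the seat underside, each flush with a corner of the seat.

The picture frame is on top of the table. Four stools sit around the table at the −y, +y, −x, +x sides.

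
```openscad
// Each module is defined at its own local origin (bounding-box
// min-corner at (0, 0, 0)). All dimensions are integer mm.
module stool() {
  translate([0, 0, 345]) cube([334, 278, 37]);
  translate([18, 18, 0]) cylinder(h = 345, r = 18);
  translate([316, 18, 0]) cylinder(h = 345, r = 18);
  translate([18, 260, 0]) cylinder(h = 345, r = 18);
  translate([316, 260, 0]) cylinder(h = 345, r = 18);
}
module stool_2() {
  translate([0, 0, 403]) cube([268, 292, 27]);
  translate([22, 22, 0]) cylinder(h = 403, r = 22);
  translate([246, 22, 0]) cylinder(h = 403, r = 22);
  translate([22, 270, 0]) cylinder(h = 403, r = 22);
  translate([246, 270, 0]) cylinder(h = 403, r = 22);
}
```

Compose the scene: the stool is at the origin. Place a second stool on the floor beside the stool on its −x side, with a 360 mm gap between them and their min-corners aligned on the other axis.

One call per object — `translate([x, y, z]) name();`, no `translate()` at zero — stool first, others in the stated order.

stool();
translate([-628, 0, 0]) stool_2();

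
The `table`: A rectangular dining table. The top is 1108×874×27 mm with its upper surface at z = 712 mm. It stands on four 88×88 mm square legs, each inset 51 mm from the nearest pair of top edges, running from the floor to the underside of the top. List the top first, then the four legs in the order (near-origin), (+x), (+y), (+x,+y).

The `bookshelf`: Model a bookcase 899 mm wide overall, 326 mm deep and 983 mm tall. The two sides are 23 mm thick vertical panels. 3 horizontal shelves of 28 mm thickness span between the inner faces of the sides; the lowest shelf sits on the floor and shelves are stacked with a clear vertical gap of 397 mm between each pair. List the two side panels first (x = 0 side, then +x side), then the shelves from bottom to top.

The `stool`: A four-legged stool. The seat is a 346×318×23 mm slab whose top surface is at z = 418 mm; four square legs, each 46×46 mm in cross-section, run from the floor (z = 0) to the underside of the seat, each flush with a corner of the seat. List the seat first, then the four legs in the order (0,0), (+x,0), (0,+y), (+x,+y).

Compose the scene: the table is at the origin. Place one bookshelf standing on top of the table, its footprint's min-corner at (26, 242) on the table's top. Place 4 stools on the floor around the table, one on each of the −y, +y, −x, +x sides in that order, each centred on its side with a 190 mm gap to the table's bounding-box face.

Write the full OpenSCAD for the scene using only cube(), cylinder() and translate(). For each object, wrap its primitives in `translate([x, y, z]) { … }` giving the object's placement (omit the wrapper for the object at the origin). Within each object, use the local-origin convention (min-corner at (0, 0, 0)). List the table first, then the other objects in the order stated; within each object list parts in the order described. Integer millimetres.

translate([0, 0, 685]) cube([1108, 874, 27]);
translate([51, 51, 0]) cube([88, 88, 685]);
translate([969, 51, 0]) cube([88, 88, 685]);
translate([51, 735, 0]) cube([88, 88, 685]);
translate([969, 735, 0]) cube([88, 88, 685]);
translate([26, 242, 712]) {
  cube([23, 326, 983]);
  translate([876, 0, 0]) cube([23, 326, 983]);
  translate([23, 0, 0]) cube([853, 326, 28]);
  translate([23, 0, 425]) cube([853, 326, 28]);
  translate([23, 0, 850]) cube([853, 326, 28]);
}
translate([381, -508, 0]) {
  translate([0, 0, 395]) cube([346, 318, 23]);
  cube([46, 46, 395]);
  translate([300, 0, 0]) cube([46, 46, 395]);
  translate([0, 272, 0]) cube([46, 46, 395]);
  translate([300, 272, 0]) cube([46, 46, 395]);
}
translate([381, 1064, 0]) {
  translate([0, 0, 395]) cube([346, 318, 23]);
  cube([46, 46, 395]);
  translate([300, 0, 0]) cube([46, 46, 395]);
  translate([0, 272, 0]) cube([46, 46, 395]);
  translate([300, 272, 0]) cube([46, 46, 395]);
}
translate([-536, 278, 0]) {
  translate([0, 0, 395]) cube([346, 318, 23]);
  cube([46, 46, 395]);
  translate([300, 0, 0]) cube([46, 46, 395]);
  translate([0, 272, 0]) cube([46, 46, 395]);
  translate([300, 272, 0]) cube([46, 46, 395]);
}
translate([1298, 278, 0]) {
  translate([0, 0, 395]) cube([346, 318, 23]);
  cube([46, 46, 395]);
  translate([300, 0, 0]) cube([46, 46, 395]);
  translate([0, 272, 0]) cube([46, 46, 395]);
  translate([300, 272, 0]) cube([46, 46, 395]);
}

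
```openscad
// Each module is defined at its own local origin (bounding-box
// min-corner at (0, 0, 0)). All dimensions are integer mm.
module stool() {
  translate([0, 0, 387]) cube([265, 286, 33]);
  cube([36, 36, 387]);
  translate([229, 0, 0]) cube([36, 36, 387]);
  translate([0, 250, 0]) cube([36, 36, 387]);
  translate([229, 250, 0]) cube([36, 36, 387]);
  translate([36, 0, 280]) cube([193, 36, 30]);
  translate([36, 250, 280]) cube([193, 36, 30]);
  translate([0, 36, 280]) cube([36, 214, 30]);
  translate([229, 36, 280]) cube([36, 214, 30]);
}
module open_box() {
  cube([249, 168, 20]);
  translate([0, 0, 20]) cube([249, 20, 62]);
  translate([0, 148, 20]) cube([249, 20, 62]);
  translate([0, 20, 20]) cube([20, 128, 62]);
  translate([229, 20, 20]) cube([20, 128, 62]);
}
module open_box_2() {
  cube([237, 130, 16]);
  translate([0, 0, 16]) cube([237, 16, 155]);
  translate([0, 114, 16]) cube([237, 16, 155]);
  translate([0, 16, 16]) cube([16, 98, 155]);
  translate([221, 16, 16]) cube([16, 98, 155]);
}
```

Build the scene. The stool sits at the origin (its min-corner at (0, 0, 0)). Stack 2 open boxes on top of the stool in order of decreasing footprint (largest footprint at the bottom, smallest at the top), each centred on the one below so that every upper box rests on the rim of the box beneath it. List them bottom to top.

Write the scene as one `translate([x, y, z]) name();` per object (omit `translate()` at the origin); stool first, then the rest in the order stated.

stool();
translate([8, 59, 420]) open_box();
translate([14, 78, 502]) open_box_2();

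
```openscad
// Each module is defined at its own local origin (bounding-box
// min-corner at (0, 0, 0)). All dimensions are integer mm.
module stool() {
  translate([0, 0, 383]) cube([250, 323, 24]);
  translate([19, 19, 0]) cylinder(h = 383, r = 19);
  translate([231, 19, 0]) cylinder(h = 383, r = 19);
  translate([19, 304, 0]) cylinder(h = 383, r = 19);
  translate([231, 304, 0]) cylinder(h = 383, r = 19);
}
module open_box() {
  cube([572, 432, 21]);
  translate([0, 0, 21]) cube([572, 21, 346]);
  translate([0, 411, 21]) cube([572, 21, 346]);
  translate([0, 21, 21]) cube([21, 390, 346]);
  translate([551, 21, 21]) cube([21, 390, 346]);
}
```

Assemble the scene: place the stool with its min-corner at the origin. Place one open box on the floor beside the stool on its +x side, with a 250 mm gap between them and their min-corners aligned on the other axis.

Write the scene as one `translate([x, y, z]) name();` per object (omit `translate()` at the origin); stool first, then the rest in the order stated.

stool();
translate([500, 0, 0]) open_box();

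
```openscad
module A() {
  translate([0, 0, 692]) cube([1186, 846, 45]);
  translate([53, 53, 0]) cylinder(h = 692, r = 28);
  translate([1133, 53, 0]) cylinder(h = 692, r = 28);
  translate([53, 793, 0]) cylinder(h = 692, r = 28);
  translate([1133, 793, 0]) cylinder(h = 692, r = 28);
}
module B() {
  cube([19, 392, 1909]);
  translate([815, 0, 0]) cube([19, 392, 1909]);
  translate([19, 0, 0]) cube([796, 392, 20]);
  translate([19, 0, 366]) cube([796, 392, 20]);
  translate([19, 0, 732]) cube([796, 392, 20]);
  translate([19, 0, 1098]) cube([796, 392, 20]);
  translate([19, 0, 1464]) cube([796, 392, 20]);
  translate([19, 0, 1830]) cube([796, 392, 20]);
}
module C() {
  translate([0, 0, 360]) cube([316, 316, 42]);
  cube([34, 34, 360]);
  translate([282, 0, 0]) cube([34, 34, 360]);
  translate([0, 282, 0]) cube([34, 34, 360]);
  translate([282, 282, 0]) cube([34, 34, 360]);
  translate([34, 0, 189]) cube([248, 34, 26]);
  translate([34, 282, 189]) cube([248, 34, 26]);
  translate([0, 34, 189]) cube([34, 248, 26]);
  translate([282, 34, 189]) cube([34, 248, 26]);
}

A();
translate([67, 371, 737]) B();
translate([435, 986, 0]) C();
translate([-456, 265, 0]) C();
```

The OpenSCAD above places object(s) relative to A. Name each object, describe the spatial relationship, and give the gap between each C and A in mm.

A is a table. B is a bookshelf. C is a stool. The bookshelf is on top of the table. Two stools sit around the table at the +y, −x sides. The gap between each stool and the table is 140 mm.

Each stool's nearest face is 140 mm from the table's bounding box.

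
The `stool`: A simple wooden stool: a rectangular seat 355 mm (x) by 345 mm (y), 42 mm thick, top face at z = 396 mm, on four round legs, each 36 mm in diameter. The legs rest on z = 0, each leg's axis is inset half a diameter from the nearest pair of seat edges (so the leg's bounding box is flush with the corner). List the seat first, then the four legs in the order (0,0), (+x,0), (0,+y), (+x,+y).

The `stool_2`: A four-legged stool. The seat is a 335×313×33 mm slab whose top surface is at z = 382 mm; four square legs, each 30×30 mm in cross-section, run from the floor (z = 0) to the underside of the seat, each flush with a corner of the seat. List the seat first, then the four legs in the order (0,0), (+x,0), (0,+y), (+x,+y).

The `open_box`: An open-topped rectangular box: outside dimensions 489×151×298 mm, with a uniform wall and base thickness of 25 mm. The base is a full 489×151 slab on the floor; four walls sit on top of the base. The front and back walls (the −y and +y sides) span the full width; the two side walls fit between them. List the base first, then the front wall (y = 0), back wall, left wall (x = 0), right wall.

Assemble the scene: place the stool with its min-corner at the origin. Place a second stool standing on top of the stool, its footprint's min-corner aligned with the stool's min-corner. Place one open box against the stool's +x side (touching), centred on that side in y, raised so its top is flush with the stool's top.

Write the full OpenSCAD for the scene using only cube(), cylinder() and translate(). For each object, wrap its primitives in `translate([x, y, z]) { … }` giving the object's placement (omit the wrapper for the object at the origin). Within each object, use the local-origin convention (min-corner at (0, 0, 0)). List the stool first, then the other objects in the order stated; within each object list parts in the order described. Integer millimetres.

translate([0, 0, 354]) cube([355, 345, 42]);
translate([18, 18, 0]) cylinder(h = 354, r = 18);
translate([337, 18, 0]) cylinder(h = 354, r = 18);
translate([18, 327, 0]) cylinder(h = 354, r = 18);
translate([337, 327, 0]) cylinder(h = 354, r = 18);
translate([0, 0, 396]) {
  translate([0, 0, 349]) cube([335, 313, 33]);
  cube([30, 30, 349]);
  translate([305, 0, 0]) cube([30, 30, 349]);
  translate([0, 283, 0]) cube([30, 30, 349]);
  translate([305, 283, 0]) cube([30, 30, 349]);
}
translate([355, 97, 98]) {
  cube([489, 151, 25]);
  translate([0, 0, 25]) cube([489, 25, 273]);
  translate([0, 126, 25]) cube([489, 25, 273]);
  translate([0, 25, 25]) cube([25, 101, 273]);
  translate([464, 25, 25]) cube([25, 101, 273]);
}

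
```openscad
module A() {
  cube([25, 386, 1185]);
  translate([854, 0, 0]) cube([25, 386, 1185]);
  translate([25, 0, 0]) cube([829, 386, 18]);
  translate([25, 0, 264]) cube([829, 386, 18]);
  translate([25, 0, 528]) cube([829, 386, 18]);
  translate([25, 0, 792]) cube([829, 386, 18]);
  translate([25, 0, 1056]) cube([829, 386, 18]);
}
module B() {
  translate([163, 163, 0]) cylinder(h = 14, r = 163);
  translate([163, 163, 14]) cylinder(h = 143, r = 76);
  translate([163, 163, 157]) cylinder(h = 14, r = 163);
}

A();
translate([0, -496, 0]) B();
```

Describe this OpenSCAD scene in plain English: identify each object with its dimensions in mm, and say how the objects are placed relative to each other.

A is a bookshelf 879 mm wide overall, 386 mm deep and 1185 mm tall. The two sides are 25 mm thick vertical panels. 5 horizontal shelves of 18 mm thickness span between the inner faces of the sides; the lowest shelf sits on the floor and shelves are stacked with a clear vertical gap of 246 mm between each pair.

B is a spool: two coaxial disc flanges of radius 163 mm and thickness 14 mm, joined by a core cylinder of radius 76 mm and height 143 mm. The lower flange rests on z = 0 and the three cylinders share a vertical axis.

The spool is on the floor beside the bookshelf on its −y side.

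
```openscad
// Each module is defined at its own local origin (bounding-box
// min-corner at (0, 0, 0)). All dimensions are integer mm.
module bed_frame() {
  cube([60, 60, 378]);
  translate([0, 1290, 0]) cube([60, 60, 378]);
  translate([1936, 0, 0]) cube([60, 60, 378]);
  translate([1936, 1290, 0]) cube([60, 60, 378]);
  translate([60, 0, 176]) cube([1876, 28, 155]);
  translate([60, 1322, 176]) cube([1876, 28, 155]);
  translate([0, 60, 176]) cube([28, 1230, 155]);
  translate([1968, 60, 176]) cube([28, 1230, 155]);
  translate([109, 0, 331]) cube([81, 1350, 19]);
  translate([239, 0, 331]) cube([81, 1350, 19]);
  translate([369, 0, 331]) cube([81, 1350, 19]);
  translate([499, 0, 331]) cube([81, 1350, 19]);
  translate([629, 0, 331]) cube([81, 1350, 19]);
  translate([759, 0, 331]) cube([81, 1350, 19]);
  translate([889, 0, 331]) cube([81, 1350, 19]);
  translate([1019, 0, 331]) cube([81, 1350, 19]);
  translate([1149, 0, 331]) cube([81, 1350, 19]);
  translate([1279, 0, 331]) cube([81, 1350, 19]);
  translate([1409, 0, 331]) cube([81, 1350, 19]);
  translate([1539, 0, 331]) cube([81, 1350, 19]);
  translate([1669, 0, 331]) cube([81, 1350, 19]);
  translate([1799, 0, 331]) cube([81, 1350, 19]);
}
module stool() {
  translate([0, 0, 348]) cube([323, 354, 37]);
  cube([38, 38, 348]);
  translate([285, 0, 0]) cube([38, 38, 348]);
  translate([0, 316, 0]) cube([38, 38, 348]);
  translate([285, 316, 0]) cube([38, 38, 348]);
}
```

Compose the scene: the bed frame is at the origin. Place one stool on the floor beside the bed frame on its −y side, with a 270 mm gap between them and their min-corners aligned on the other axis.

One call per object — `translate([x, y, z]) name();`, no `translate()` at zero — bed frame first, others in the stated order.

bed_frame();
translate([0, -624, 0]) stool();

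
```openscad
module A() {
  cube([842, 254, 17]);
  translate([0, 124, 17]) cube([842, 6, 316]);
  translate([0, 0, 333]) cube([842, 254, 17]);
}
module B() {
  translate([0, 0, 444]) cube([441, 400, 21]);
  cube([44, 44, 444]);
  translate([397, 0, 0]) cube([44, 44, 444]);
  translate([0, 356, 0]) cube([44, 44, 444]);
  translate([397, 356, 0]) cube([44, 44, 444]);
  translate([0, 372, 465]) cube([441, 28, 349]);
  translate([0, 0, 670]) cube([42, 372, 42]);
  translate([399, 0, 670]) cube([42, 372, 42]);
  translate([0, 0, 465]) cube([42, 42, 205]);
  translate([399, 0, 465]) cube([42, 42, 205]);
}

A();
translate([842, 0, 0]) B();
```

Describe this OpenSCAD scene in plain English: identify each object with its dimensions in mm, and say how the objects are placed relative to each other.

A is an I-beam lying along x, 842 mm long. Overall section height 350 mm. Two flanges 254 mm wide (y) and 17 mm thick, one on the floor and one at the top; a web 6 mm thick runs between them, centred on the flange width.

B is a chair. The seat is a 441×400×21 mm slab with its top at z = 465 mm, on four 44×44 mm corner legs (flush with the seat edges, standing on z = 0). A flat backrest 28 mm thick, 349 mm tall, spans the full seat width and rises from the seat top along its +y edge, rear face flush with the rear of the seat. Two armrests of 42×42 mm section run along each side from the seat's front edge to the front of the backrest, top faces 247 mm above the seat top and outer faces flush with the seat's x-edges; a 42×42 mm post under the front of each armrest stands on the seat at the front corner.

The chair is against the I-beam's +x side, with their −y faces flush.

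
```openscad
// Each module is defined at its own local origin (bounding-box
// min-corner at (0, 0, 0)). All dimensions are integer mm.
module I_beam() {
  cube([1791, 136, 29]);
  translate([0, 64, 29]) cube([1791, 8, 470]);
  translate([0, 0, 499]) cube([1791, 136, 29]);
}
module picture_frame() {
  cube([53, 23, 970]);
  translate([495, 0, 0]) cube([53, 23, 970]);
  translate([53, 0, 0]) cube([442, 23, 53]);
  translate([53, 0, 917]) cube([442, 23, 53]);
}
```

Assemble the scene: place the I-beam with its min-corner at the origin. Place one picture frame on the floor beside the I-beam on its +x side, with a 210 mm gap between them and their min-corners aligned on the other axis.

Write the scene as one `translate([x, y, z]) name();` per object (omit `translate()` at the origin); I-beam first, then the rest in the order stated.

I_beam();
translate([2001, 0, 0]) picture_frame();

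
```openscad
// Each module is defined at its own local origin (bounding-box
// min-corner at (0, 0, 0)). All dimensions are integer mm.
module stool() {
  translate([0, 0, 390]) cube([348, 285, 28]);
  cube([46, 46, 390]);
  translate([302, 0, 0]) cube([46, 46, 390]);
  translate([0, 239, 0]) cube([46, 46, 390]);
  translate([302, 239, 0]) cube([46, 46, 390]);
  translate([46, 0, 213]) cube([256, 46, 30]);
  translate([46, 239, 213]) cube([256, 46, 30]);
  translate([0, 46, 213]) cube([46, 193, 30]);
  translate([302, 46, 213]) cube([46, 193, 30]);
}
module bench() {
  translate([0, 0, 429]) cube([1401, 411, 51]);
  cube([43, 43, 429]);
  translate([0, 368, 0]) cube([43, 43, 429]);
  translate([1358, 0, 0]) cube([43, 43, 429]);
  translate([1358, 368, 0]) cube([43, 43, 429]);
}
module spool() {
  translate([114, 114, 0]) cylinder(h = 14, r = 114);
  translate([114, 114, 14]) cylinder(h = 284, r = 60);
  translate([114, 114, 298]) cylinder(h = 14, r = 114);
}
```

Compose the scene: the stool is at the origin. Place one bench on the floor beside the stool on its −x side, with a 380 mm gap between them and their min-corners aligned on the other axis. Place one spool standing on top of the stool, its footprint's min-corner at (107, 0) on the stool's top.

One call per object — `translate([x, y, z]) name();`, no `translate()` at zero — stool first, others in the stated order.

stool();
translate([-1781, 0, 0]) bench();
translate([107, 0, 418]) spool();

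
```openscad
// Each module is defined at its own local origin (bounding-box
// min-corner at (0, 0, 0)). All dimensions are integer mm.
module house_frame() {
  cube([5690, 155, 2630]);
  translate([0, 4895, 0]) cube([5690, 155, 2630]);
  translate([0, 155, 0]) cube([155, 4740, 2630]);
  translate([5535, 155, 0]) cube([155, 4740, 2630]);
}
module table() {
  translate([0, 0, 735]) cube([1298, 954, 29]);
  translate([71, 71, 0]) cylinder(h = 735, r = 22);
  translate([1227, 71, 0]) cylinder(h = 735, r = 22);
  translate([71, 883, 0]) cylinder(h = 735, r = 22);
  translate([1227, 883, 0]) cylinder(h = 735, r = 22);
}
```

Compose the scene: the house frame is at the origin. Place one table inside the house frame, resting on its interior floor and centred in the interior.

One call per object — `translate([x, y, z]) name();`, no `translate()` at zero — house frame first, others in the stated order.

house_frame();
translate([2196, 2048, 0]) table();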